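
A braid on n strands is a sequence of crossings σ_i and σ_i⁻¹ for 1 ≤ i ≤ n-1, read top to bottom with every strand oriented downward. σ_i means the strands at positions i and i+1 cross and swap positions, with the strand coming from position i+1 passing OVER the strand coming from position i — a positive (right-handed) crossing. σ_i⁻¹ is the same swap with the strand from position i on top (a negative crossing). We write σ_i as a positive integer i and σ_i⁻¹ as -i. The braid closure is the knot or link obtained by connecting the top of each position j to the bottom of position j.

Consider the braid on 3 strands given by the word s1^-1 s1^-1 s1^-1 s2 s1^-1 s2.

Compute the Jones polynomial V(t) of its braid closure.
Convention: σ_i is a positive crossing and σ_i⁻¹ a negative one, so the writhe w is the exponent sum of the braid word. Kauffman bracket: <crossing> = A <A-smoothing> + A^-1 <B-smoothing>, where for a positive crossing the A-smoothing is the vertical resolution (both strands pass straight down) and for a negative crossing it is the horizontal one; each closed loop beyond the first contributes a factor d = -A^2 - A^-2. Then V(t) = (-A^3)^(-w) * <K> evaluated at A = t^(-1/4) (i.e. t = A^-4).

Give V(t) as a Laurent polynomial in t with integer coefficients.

t - 1 + 2*t^-1 - 2*t^-2 + 2*t^-3 - 2*t^-4 + t^-5

Derivation:
Braid: s1^-1 s1^-1 s1^-1 s2 s1^-1 s2 on 3 strands, 6 crossings.
Writhe w = (#positive) - (#negative) = 2 - 4 = -2.
Enumerate smoothing states for the bracket polynomial. There are 2^6 = 64 states.
For each crossing: s=0 is the vertical smoothing, s=1 horizontal. Crossing k contributes A^(sign_k * (1 - 2*s_k)); loop factor d = -A^2 - A^-2.
Tabulate the states by total A-exponent and number of loops L (A-exp: L × count):
  A^6: L=5 ×1
  A^4: L=4 ×6
  A^2: L=3 ×15
  A^0: L=2 ×19, L=4 ×1
  A^-2: L=1 ×11, L=3 ×4
  A^-4: L=2 ×6
  A^-6: L=3 ×1
Each group contributes A^e * Σ count * d^(L-1):
Powers of d = -A^2 - A^-2: d^2 = A^4 + 2 + A^-4; d^3 = -A^6 - 3*A^2 - 3*A^-2 - A^-6; d^4 = A^8 + 4*A^4 + 6 + 4*A^-4 + A^-8.
  A^6 * (d^4) = A^14 + 4*A^10 + 6*A^6 + 4*A^2 + A^-2
  A^4 * (6*d^3) = -6*A^10 - 18*A^6 - 18*A^2 - 6*A^-2
  A^2 * (15*d^2) = 15*A^6 + 30*A^2 + 15*A^-2
  A^0 * (19*d + d^3) = -A^6 - 22*A^2 - 22*A^-2 - A^-6
  A^-2 * (11 + 4*d^2) = 4*A^2 + 19*A^-2 + 4*A^-6
  A^-4 * (6*d) = -6*A^-2 - 6*A^-6
  A^-6 * (d^2) = A^-2 + 2*A^-6 + A^-10
Summing the groups: <K> = A^14 - 2*A^10 + 2*A^6 - 2*A^2 + 2*A^-2 - A^-6 + A^-10
Normalise by the writhe: (-A^3)^(-w) = (-A^3)^(2) = A^6, so f(A) = A^6 * <K> = A^20 - 2*A^16 + 2*A^12 - 2*A^8 + 2*A^4 - 1 + A^-4.
Substitute A = t^(-1/4), i.e. A^e → t^(-e/4): V(t) = t - 1 + 2*t^-1 - 2*t^-2 + 2*t^-3 - 2*t^-4 + t^-5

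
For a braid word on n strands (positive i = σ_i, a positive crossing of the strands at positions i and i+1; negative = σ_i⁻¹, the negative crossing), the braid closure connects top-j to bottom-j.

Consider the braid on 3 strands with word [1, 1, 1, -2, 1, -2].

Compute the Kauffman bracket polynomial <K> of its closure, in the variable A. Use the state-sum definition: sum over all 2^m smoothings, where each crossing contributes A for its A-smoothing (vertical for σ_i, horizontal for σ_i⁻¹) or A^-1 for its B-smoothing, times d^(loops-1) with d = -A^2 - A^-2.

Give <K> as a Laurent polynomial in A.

Braid: s1 s1 s1 s2^-1 s1 s2^-1 on 3 strands, 6 crossings.
Writhe w = (#positive) - (#negative) = 4 - 2 = 2.
Enumerate smoothing states for the bracket polynomial. There are 2^6 = 64 states.
For each crossing: s=0 is the vertical smoothing, s=1 horizontal. Crossing k contributes A^(sign_k * (1 - 2*s_k)); loop factor d = -A^2 - A^-2.
Tabulate the states by total A-exponent and number of loops L (A-exp: L × count):
  A^6: L=3 ×1
  A^4: L=2 ×6
  A^2: L=1 ×11, L=3 ×4
  A^0: L=2 ×19, L=4 ×1
  A^-2: L=3 ×15
  A^-4: L=4 ×6
  A^-6: L=5 ×1
Each group contributes A^e * Σ count * d^(L-1):
Powers of d = -A^2 - A^-2: d^2 = A^4 + 2 + A^-4; d^3 = -A^6 - 3*A^2 - 3*A^-2 - A^-6; d^4 = A^8 + 4*A^4 + 6 + 4*A^-4 + A^-8.
  A^6 * (d^2) = A^10 + 2*A^6 + A^2
  A^4 * (6*d) = -6*A^6 - 6*A^2
  A^2 * (11 + 4*d^2) = 4*A^6 + 19*A^2 + 4*A^-2
  A^0 * (19*d + d^3) = -A^6 - 22*A^2 - 22*A^-2 - A^-6
  A^-2 * (15*d^2) = 15*A^2 + 30*A^-2 + 15*A^-6
  A^-4 * (6*d^3) = -6*A^2 - 18*A^-2 - 18*A^-6 - 6*A^-10
  A^-6 * (d^4) = A^2 + 4*A^-2 + 6*A^-6 + 4*A^-10 + A^-14
Summing the groups: <K> = A^10 - A^6 + 2*A^2 - 2*A^-2 + 2*A^-6 - 2*A^-10 + A^-14

Answer: A^10 - A^6 + 2*A^2 - 2*A^-2 + 2*A^-6 - 2*A^-10 + A^-14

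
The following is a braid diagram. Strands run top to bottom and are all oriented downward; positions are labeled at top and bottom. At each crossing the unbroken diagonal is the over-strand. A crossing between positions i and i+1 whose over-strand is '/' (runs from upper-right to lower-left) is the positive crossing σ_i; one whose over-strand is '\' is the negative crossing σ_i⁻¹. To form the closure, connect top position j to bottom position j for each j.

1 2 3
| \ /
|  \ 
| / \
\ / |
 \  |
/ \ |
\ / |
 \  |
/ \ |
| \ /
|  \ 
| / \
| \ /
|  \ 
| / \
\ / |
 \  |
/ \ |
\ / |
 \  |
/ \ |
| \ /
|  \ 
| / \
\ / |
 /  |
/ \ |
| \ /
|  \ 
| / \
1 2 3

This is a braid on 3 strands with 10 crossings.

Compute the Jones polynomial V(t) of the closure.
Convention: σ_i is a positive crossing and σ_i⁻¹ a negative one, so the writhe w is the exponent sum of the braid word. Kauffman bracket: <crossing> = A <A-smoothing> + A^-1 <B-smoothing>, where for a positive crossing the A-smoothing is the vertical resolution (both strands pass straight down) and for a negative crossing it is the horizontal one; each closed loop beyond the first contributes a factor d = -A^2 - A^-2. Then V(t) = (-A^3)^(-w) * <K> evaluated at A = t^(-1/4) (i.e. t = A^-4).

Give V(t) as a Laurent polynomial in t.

Reading the diagram top to bottom ('/'-over between positions i,i+1 = s_i, '\'-over = s_i^-1): braid word = s2^-1 s1^-1 s1^-1 s2^-1 s2^-1 s1^-1 s1^-1 s2^-1 s1 s2^-1.
Braid: s2^-1 s1^-1 s1^-1 s2^-1 s2^-1 s1^-1 s1^-1 s2^-1 s1 s2^-1 on 3 strands, 10 crossings.
Writhe w = (#positive) - (#negative) = 1 - 9 = -8.
State-sum expansion of <K>. There are 2^10 = 1024 states.
Each crossing splits two ways (0=vertical, 1=horizontal). The state's weight is A^(#A-smoothings - #B-smoothings) * d^(loops - 1).
Tabulate the states by total A-exponent and number of loops L (A-exp: L × count):
  A^10: L=6 ×1
  A^8: L=5 ×10
  A^6: L=4 ×41, L=6 ×4
  A^4: L=3 ×86, L=5 ×34
  A^2: L=2 ×92, L=4 ×114, L=6 ×4
  A^0: L=1 ×40, L=3 ×185, L=5 ×27
  A^-2: L=2 ×142, L=4 ×67, L=6 ×1
  A^-4: L=1 ×40, L=3 ×76, L=5 ×4
  A^-6: L=2 ×39, L=4 ×6
  A^-8: L=1 ×5, L=3 ×5
  A^-10: L=2 ×1
Each group contributes A^e * Σ count * d^(L-1):
Powers of d = -A^2 - A^-2: d^2 = A^4 + 2 + A^-4; d^3 = -A^6 - 3*A^2 - 3*A^-2 - A^-6; d^4 = A^8 + 4*A^4 + 6 + 4*A^-4 + A^-8; d^5 = -A^10 - 5*A^6 - 10*A^2 - 10*A^-2 - 5*A^-6 - A^-10.
  A^10 * (d^5) = -A^20 - 5*A^16 - 10*A^12 - 10*A^8 - 5*A^4 - 1
  A^8 * (10*d^4) = 10*A^16 + 40*A^12 + 60*A^8 + 40*A^4 + 10
  A^6 * (41*d^3 + 4*d^5) = -4*A^16 - 61*A^12 - 163*A^8 - 163*A^4 - 61 - 4*A^-4
  A^4 * (86*d^2 + 34*d^4) = 34*A^12 + 222*A^8 + 376*A^4 + 222 + 34*A^-4
  A^2 * (92*d + 114*d^3 + 4*d^5) = -4*A^12 - 134*A^8 - 474*A^4 - 474 - 134*A^-4 - 4*A^-8
  A^0 * (40 + 185*d^2 + 27*d^4) = 27*A^8 + 293*A^4 + 572 + 293*A^-4 + 27*A^-8
  A^-2 * (142*d + 67*d^3 + d^5) = -A^8 - 72*A^4 - 353 - 353*A^-4 - 72*A^-8 - A^-12
  A^-4 * (40 + 76*d^2 + 4*d^4) = 4*A^4 + 92 + 216*A^-4 + 92*A^-8 + 4*A^-12
  A^-6 * (39*d + 6*d^3) = -6 - 57*A^-4 - 57*A^-8 - 6*A^-12
  A^-8 * (5 + 5*d^2) = 5*A^-4 + 15*A^-8 + 5*A^-12
  A^-10 * (d) = -A^-8 - A^-12
Summing the groups: <K> = -A^20 + A^16 - A^12 + A^8 - A^4 + 1 + A^-12
Normalise by the writhe: (-A^3)^(-w) = (-A^3)^(8) = A^24, so f(A) = A^24 * <K> = -A^44 + A^40 - A^36 + A^32 - A^28 + A^24 + A^12.
Substitute A = t^(-1/4), i.e. A^e → t^(-e/4): V(t) = t^-3 + t^-6 - t^-7 + t^-8 - t^-9 + t^-10 - t^-11

Answer: t^-3 + t^-6 - t^-7 + t^-8 - t^-9 + t^-10 - t^-11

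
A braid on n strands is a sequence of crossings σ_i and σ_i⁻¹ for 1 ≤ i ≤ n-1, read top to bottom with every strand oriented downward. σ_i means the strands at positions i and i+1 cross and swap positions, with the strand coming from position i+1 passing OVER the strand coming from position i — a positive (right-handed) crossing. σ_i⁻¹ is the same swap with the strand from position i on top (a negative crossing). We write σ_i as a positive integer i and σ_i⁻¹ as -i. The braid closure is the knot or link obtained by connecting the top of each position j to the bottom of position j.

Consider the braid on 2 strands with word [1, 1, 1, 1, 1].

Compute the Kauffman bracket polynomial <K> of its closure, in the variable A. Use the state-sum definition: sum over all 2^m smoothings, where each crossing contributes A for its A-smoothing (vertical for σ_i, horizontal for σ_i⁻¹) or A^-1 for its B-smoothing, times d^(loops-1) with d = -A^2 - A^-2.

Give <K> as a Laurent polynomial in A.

-A^7 - A^-1 + A^-5 - A^-9 + A^-13

Derivation:
Braid: s1 s1 s1 s1 s1 on 2 strands, 5 crossings.
Writhe w = (#positive) - (#negative) = 5 - 0 = 5.
Computing the Kauffman bracket via state sum. There are 2^5 = 32 states.
For each crossing: s=0 is the vertical smoothing, s=1 horizontal. Crossing k contributes A^(sign_k * (1 - 2*s_k)); loop factor d = -A^2 - A^-2.
  state 00000: A-exp=+5, loops=2, term = A^5 * d^1
  state 00001: A-exp=+3, loops=1, term = A^3 * d^0
  state 00010: A-exp=+3, loops=1, term = A^3 * d^0
  state 00011: A-exp=+1, loops=2, term = A^1 * d^1
  state 00100: A-exp=+3, loops=1, term = A^3 * d^0
  state 00101: A-exp=+1, loops=2, term = A^1 * d^1
  state 00110: A-exp=+1, loops=2, term = A^1 * d^1
  state 00111: A-exp=-1, loops=3, term = A^-1 * d^2
  state 01000: A-exp=+3, loops=1, term = A^3 * d^0
  state 01001: A-exp=+1, loops=2, term = A^1 * d^1
  state 01010: A-exp=+1, loops=2, term = A^1 * d^1
  state 01011: A-exp=-1, loops=3, term = A^-1 * d^2
  state 01100: A-exp=+1, loops=2, term = A^1 * d^1
  state 01101: A-exp=-1, loops=3, term = A^-1 * d^2
  state 01110: A-exp=-1, loops=3, term = A^-1 * d^2
  state 01111: A-exp=-3, loops=4, term = A^-3 * d^3
  state 10000: A-exp=+3, loops=1, term = A^3 * d^0
  state 10001: A-exp=+1, loops=2, term = A^1 * d^1
  state 10010: A-exp=+1, loops=2, term = A^1 * d^1
  state 10011: A-exp=-1, loops=3, term = A^-1 * d^2
  state 10100: A-exp=+1, loops=2, term = A^1 * d^1
  state 10101: A-exp=-1, loops=3, term = A^-1 * d^2
  state 10110: A-exp=-1, loops=3, term = A^-1 * d^2
  state 10111: A-exp=-3, loops=4, term = A^-3 * d^3
  state 11000: A-exp=+1, loops=2, term = A^1 * d^1
  state 11001: A-exp=-1, loops=3, term = A^-1 * d^2
  state 11010: A-exp=-1, loops=3, term = A^-1 * d^2
  state 11011: A-exp=-3, loops=4, term = A^-3 * d^3
  state 11100: A-exp=-1, loops=3, term = A^-1 * d^2
  state 11101: A-exp=-3, loops=4, term = A^-3 * d^3
  state 11110: A-exp=-3, loops=4, term = A^-3 * d^3
  state 11111: A-exp=-5, loops=5, term = A^-5 * d^4
Collect the terms by A-exponent (count of states per loop number):
Powers of d = -A^2 - A^-2: d^2 = A^4 + 2 + A^-4; d^3 = -A^6 - 3*A^2 - 3*A^-2 - A^-6; d^4 = A^8 + 4*A^4 + 6 + 4*A^-4 + A^-8.
  A^5 * (d) = -A^7 - A^3
  A^3 * (5) = 5*A^3
  A^1 * (10*d) = -10*A^3 - 10*A^-1
  A^-1 * (10*d^2) = 10*A^3 + 20*A^-1 + 10*A^-5
  A^-3 * (5*d^3) = -5*A^3 - 15*A^-1 - 15*A^-5 - 5*A^-9
  A^-5 * (d^4) = A^3 + 4*A^-1 + 6*A^-5 + 4*A^-9 + A^-13
Summing the groups: <K> = -A^7 - A^-1 + A^-5 - A^-9 + A^-13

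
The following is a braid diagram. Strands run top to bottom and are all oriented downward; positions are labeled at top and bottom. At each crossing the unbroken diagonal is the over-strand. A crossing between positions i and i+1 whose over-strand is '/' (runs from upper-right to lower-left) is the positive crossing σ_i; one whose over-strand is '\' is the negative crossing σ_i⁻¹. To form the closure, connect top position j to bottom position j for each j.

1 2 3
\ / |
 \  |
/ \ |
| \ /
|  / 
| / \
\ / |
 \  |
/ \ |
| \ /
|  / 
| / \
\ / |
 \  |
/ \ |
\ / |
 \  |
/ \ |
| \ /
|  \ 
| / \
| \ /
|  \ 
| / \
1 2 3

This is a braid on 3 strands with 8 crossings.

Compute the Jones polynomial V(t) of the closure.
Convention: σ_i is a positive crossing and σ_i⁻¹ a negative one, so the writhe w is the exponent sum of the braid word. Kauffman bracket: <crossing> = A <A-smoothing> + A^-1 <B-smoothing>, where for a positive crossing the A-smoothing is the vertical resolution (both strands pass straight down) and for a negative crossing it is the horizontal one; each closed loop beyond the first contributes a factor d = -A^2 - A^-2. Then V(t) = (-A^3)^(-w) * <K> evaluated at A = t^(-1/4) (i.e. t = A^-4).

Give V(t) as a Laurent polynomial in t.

2*t^-1 - 2*t^-2 + 3*t^-3 - 3*t^-4 + 2*t^-5 - 2*t^-6 + t^-7

Derivation:
Reading the diagram top to bottom ('/'-over between positions i,i+1 = s_i, '\'-over = s_i^-1): braid word = s1^-1 s2 s1^-1 s2 s1^-1 s1^-1 s2^-1 s2^-1.
Braid: s1^-1 s2 s1^-1 s2 s1^-1 s1^-1 s2^-1 s2^-1 on 3 strands, 8 crossings.
Writhe w = (#positive) - (#negative) = 2 - 6 = -4.
State-sum expansion of <K>. There are 2^8 = 256 states.
For each crossing: s=0 is the vertical smoothing, s=1 horizontal. Crossing k contributes A^(sign_k * (1 - 2*s_k)); loop factor d = -A^2 - A^-2.
Tabulate the states by total A-exponent and number of loops L (A-exp: L × count):
  A^8: L=5 ×1
  A^6: L=4 ×8
  A^4: L=3 ×26, L=5 ×2
  A^2: L=2 ×41, L=4 ×15
  A^0: L=1 ×26, L=3 ×43, L=5 ×1
  A^-2: L=2 ×47, L=4 ×9
  A^-4: L=1 ×11, L=3 ×16, L=5 ×1
  A^-6: L=2 ×6, L=4 ×2
  A^-8: L=3 ×1
Each group contributes A^e * Σ count * d^(L-1):
Powers of d = -A^2 - A^-2: d^2 = A^4 + 2 + A^-4; d^3 = -A^6 - 3*A^2 - 3*A^-2 - A^-6; d^4 = A^8 + 4*A^4 + 6 + 4*A^-4 + A^-8.
  A^8 * (d^4) = A^16 + 4*A^12 + 6*A^8 + 4*A^4 + 1
  A^6 * (8*d^3) = -8*A^12 - 24*A^8 - 24*A^4 - 8
  A^4 * (26*d^2 + 2*d^4) = 2*A^12 + 34*A^8 + 64*A^4 + 34 + 2*A^-4
  A^2 * (41*d + 15*d^3) = -15*A^8 - 86*A^4 - 86 - 15*A^-4
  A^0 * (26 + 43*d^2 + d^4) = A^8 + 47*A^4 + 118 + 47*A^-4 + A^-8
  A^-2 * (47*d + 9*d^3) = -9*A^4 - 74 - 74*A^-4 - 9*A^-8
  A^-4 * (11 + 16*d^2 + d^4) = A^4 + 20 + 49*A^-4 + 20*A^-8 + A^-12
  A^-6 * (6*d + 2*d^3) = -2 - 12*A^-4 - 12*A^-8 - 2*A^-12
  A^-8 * (d^2) = A^-4 + 2*A^-8 + A^-12
Summing the groups: <K> = A^16 - 2*A^12 + 2*A^8 - 3*A^4 + 3 - 2*A^-4 + 2*A^-8
Normalise by the writhe: (-A^3)^(-w) = (-A^3)^(4) = A^12, so f(A) = A^12 * <K> = A^28 - 2*A^24 + 2*A^20 - 3*A^16 + 3*A^12 - 2*A^8 + 2*A^4.
Substitute A = t^(-1/4), i.e. A^e → t^(-e/4): V(t) = 2*t^-1 - 2*t^-2 + 3*t^-3 - 3*t^-4 + 2*t^-5 - 2*t^-6 + t^-7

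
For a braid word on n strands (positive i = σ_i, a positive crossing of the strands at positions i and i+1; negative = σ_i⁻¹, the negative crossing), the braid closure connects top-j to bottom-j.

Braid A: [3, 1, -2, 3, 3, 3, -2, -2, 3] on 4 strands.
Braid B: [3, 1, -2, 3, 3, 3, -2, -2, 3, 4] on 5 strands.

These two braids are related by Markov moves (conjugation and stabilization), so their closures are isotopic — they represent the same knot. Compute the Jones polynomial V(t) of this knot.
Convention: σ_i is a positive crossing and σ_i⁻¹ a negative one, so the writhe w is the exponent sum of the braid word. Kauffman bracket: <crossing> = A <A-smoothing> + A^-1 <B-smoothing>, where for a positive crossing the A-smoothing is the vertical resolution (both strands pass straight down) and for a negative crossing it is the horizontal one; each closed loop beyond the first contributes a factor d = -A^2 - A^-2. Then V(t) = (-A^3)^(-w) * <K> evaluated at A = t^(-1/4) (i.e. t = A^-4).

-t^6 + 2*t^5 - 4*t^4 + 5*t^3 - 4*t^2 + 5*t - 3 + 2*t^-1 - t^-2

Derivation:
Markov-equivalent braids have isotopic closures, hence identical knot invariants. Strip the Markov moves from each word to reach a common short braid β, then compute V(t) once on β.
Braid A: s3 s1 s2^-1 s3 s3 s3 s2^-1 s2^-1 s3 on 4 strands has no conjugating prefix/suffix or stabilization to strip; take β = s3 s1 s2^-1 s3 s3 s3 s2^-1 s2^-1 s3.
Braid B: s3 s1 s2^-1 s3 s3 s3 s2^-1 s2^-1 s3 s4 on 5 strands reduces by inverse Markov moves (closure unchanged at each step):
  Destabilize: the word has the form β·s4 where s4 occurs only as the final letter (β ∈ B_4); drop it and the last strand → 4 strands.
Reduced to β = s3 s1 s2^-1 s3 s3 s3 s2^-1 s2^-1 s3 on 4 strands, 9 crossings.
Both give the same β = s3 s1 s2^-1 s3 s3 s3 s2^-1 s2^-1 s3 on 4 strands, so one state sum suffices:
Braid: s3 s1 s2^-1 s3 s3 s3 s2^-1 s2^-1 s3 on 4 strands, 9 crossings.
Writhe w = (#positive) - (#negative) = 6 - 3 = 3.
Computing the Kauffman bracket via state sum. There are 2^9 = 512 states.
Smooth each crossing (0=||, 1=⌣⌢); contribution A^(Σ sign_k(1-2s_k)) * d^(L-1).
Tabulate the states by total A-exponent and number of loops L (A-exp: L × count):
  A^9: L=5 ×1
  A^7: L=4 ×9
  A^5: L=3 ×32, L=5 ×4
  A^3: L=2 ×51, L=4 ×32, L=6 ×1
  A^1: L=1 ×27, L=3 ×81, L=5 ×18
  A^-1: L=2 ×53, L=4 ×67, L=6 ×6
  A^-3: L=3 ×50, L=5 ×33, L=7 ×1
  A^-5: L=4 ×27, L=6 ×9
  A^-7: L=5 ×8, L=7 ×1
  A^-9: L=6 ×1
Each group contributes A^e * Σ count * d^(L-1):
Powers of d = -A^2 - A^-2: d^2 = A^4 + 2 + A^-4; d^3 = -A^6 - 3*A^2 - 3*A^-2 - A^-6; d^4 = A^8 + 4*A^4 + 6 + 4*A^-4 + A^-8; d^5 = -A^10 - 5*A^6 - 10*A^2 - 10*A^-2 - 5*A^-6 - A^-10; d^6 = A^12 + 6*A^8 + 15*A^4 + 20 + 15*A^-4 + 6*A^-8 + A^-12.
  A^9 * (d^4) = A^17 + 4*A^13 + 6*A^9 + 4*A^5 + A
  A^7 * (9*d^3) = -9*A^13 - 27*A^9 - 27*A^5 - 9*A
  A^5 * (32*d^2 + 4*d^4) = 4*A^13 + 48*A^9 + 88*A^5 + 48*A + 4*A^-3
  A^3 * (51*d + 32*d^3 + d^5) = -A^13 - 37*A^9 - 157*A^5 - 157*A - 37*A^-3 - A^-7
  A^1 * (27 + 81*d^2 + 18*d^4) = 18*A^9 + 153*A^5 + 297*A + 153*A^-3 + 18*A^-7
  A^-1 * (53*d + 67*d^3 + 6*d^5) = -6*A^9 - 97*A^5 - 314*A - 314*A^-3 - 97*A^-7 - 6*A^-11
  A^-3 * (50*d^2 + 33*d^4 + d^6) = A^9 + 39*A^5 + 197*A + 318*A^-3 + 197*A^-7 + 39*A^-11 + A^-15
  A^-5 * (27*d^3 + 9*d^5) = -9*A^5 - 72*A - 171*A^-3 - 171*A^-7 - 72*A^-11 - 9*A^-15
  A^-7 * (8*d^4 + d^6) = A^5 + 14*A + 47*A^-3 + 68*A^-7 + 47*A^-11 + 14*A^-15 + A^-19
  A^-9 * (d^5) = -A - 5*A^-3 - 10*A^-7 - 10*A^-11 - 5*A^-15 - A^-19
Summing the groups: <K> = A^17 - 2*A^13 + 3*A^9 - 5*A^5 + 4*A - 5*A^-3 + 4*A^-7 - 2*A^-11 + A^-15
Normalise by the writhe: (-A^3)^(-w) = (-A^3)^(-3) = -A^-9, so f(A) = -A^-9 * <K> = -A^8 + 2*A^4 - 3 + 5*A^-4 - 4*A^-8 + 5*A^-12 - 4*A^-16 + 2*A^-20 - A^-24.
Substitute A = t^(-1/4), i.e. A^e → t^(-e/4): V(t) = -t^6 + 2*t^5 - 4*t^4 + 5*t^3 - 4*t^2 + 5*t - 3 + 2*t^-1 - t^-2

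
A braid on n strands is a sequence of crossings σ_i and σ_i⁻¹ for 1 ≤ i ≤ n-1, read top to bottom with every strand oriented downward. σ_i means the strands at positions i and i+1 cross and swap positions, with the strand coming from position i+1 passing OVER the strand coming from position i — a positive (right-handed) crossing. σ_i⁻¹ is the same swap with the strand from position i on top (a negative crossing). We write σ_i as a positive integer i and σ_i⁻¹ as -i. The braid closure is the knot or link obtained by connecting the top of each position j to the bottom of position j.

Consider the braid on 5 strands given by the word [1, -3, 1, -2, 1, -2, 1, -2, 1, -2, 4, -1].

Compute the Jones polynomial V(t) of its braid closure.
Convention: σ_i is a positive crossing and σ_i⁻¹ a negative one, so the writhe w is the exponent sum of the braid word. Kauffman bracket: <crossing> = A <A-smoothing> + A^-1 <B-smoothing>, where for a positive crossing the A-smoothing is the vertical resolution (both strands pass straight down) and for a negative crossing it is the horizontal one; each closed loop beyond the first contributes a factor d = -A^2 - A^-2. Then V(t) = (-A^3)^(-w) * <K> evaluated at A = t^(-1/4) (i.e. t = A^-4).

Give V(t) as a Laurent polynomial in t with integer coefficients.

t^4 - 4*t^3 + 6*t^2 - 7*t + 9 - 7*t^-1 + 6*t^-2 - 4*t^-3 + t^-4

Derivation:
The presented braid s1 s3^-1 s1 s2^-1 s1 s2^-1 s1 s2^-1 s1 s2^-1 s4 s1^-1 on 5 strands reduces by inverse Markov moves (closure unchanged at each step):
  Deconjugate: the word is γ·β·γ⁻¹ with γ = s1 (prefix) and γ⁻¹ = s1^-1 (suffix); strip both.
  Destabilize: the word has the form β·s4 where s4 occurs only as the final letter (β ∈ B_4); drop it and the last strand → 4 strands.
Reduced to β = s3^-1 s1 s2^-1 s1 s2^-1 s1 s2^-1 s1 s2^-1 on 4 strands, 9 crossings.
Compute on β:
Braid: s3^-1 s1 s2^-1 s1 s2^-1 s1 s2^-1 s1 s2^-1 on 4 strands, 9 crossings.
Writhe w = (#positive) - (#negative) = 4 - 5 = -1.
Enumerate smoothing states for the bracket polynomial. There are 2^9 = 512 states.
Smooth each crossing (0=||, 1=⌣⌢); contribution A^(Σ sign_k(1-2s_k)) * d^(L-1).
Tabulate the states by total A-exponent and number of loops L (A-exp: L × count):
  A^9: L=5 ×1
  A^7: L=4 ×8, L=6 ×1
  A^5: L=3 ×28, L=5 ×8
  A^3: L=2 ×52, L=4 ×32
  A^1: L=1 ×45, L=3 ×77, L=5 ×4
  A^-1: L=2 ×97, L=4 ×29
  A^-3: L=3 ×80, L=5 ×4
  A^-5: L=4 ×36
  A^-7: L=5 ×9
  A^-9: L=6 ×1
Each group contributes A^e * Σ count * d^(L-1):
Powers of d = -A^2 - A^-2: d^2 = A^4 + 2 + A^-4; d^3 = -A^6 - 3*A^2 - 3*A^-2 - A^-6; d^4 = A^8 + 4*A^4 + 6 + 4*A^-4 + A^-8; d^5 = -A^10 - 5*A^6 - 10*A^2 - 10*A^-2 - 5*A^-6 - A^-10.
  A^9 * (d^4) = A^17 + 4*A^13 + 6*A^9 + 4*A^5 + A
  A^7 * (8*d^3 + d^5) = -A^17 - 13*A^13 - 34*A^9 - 34*A^5 - 13*A - A^-3
  A^5 * (28*d^2 + 8*d^4) = 8*A^13 + 60*A^9 + 104*A^5 + 60*A + 8*A^-3
  A^3 * (52*d + 32*d^3) = -32*A^9 - 148*A^5 - 148*A - 32*A^-3
  A^1 * (45 + 77*d^2 + 4*d^4) = 4*A^9 + 93*A^5 + 223*A + 93*A^-3 + 4*A^-7
  A^-1 * (97*d + 29*d^3) = -29*A^5 - 184*A - 184*A^-3 - 29*A^-7
  A^-3 * (80*d^2 + 4*d^4) = 4*A^5 + 96*A + 184*A^-3 + 96*A^-7 + 4*A^-11
  A^-5 * (36*d^3) = -36*A - 108*A^-3 - 108*A^-7 - 36*A^-11
  A^-7 * (9*d^4) = 9*A + 36*A^-3 + 54*A^-7 + 36*A^-11 + 9*A^-15
  A^-9 * (d^5) = -A - 5*A^-3 - 10*A^-7 - 10*A^-11 - 5*A^-15 - A^-19
Summing the groups: <K> = -A^13 + 4*A^9 - 6*A^5 + 7*A - 9*A^-3 + 7*A^-7 - 6*A^-11 + 4*A^-15 - A^-19
Normalise by the writhe: (-A^3)^(-w) = (-A^3)^(1) = -A^3, so f(A) = -A^3 * <K> = A^16 - 4*A^12 + 6*A^8 - 7*A^4 + 9 - 7*A^-4 + 6*A^-8 - 4*A^-12 + A^-16.
Substitute A = t^(-1/4), i.e. A^e → t^(-e/4): V(t) = t^4 - 4*t^3 + 6*t^2 - 7*t + 9 - 7*t^-1 + 6*t^-2 - 4*t^-3 + t^-4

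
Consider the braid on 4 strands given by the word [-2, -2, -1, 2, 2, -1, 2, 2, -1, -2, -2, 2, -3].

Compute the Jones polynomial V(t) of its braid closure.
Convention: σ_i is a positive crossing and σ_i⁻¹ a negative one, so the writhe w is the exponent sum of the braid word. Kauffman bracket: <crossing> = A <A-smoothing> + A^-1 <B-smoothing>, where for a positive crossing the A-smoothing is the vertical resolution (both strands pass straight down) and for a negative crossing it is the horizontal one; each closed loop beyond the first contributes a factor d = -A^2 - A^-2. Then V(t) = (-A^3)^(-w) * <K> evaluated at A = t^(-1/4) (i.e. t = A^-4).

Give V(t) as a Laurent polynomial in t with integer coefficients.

The presented braid s2^-1 s2^-1 s1^-1 s2 s2 s1^-1 s2 s2 s1^-1 s2^-1 s2^-1 s2 s3^-1 on 4 strands reduces by inverse Markov moves (closure unchanged at each step):
  Destabilize: the word has the form β·s3^-1 where s3^-1 occurs only as the final letter (β ∈ B_3); drop it and the last strand → 3 strands.
  Deconjugate: the word is γ·β·γ⁻¹ with γ = s2^-1 (prefix) and γ⁻¹ = s2 (suffix); strip both.
Reduced to β = s2^-1 s1^-1 s2 s2 s1^-1 s2 s2 s1^-1 s2^-1 s2^-1 on 3 strands, 10 crossings.
Compute on β:
Braid: s2^-1 s1^-1 s2 s2 s1^-1 s2 s2 s1^-1 s2^-1 s2^-1 on 3 strands, 10 crossings.
Writhe w = (#positive) - (#negative) = 4 - 6 = -2.
Computing the Kauffman bracket via state sum. There are 2^10 = 1024 states.
Each crossing splits two ways (0=vertical, 1=horizontal). The state's weight is A^(#A-smoothings - #B-smoothings) * d^(loops - 1).
Tabulate the states by total A-exponent and number of loops L (A-exp: L × count):
  A^10: L=5 ×1
  A^8: L=4 ×10
  A^6: L=3 ×39, L=5 ×6
  A^4: L=2 ×66, L=4 ×52, L=6 ×2
  A^2: L=1 ×45, L=3 ×124, L=5 ×41
  A^0: L=2 ×118, L=4 ×113, L=6 ×21
  A^-2: L=1 ×20, L=3 ×120, L=5 ×63, L=7 ×7
  A^-4: L=2 ×30, L=4 ×68, L=6 ×21, L=8 ×1
  A^-6: L=3 ×20, L=5 ×22, L=7 ×3
  A^-8: L=4 ×7, L=6 ×3
  A^-10: L=5 ×1
Each group contributes A^e * Σ count * d^(L-1):
Powers of d = -A^2 - A^-2: d^2 = A^4 + 2 + A^-4; d^3 = -A^6 - 3*A^2 - 3*A^-2 - A^-6; d^4 = A^8 + 4*A^4 + 6 + 4*A^-4 + A^-8; d^5 = -A^10 - 5*A^6 - 10*A^2 - 10*A^-2 - 5*A^-6 - A^-10; d^6 = A^12 + 6*A^8 + 15*A^4 + 20 + 15*A^-4 + 6*A^-8 + A^-12; d^7 = -A^14 - 7*A^10 - 21*A^6 - 35*A^2 - 35*A^-2 - 21*A^-6 - 7*A^-10 - A^-14.
  A^10 * (d^4) = A^18 + 4*A^14 + 6*A^10 + 4*A^6 + A^2
  A^8 * (10*d^3) = -10*A^14 - 30*A^10 - 30*A^6 - 10*A^2
  A^6 * (39*d^2 + 6*d^4) = 6*A^14 + 63*A^10 + 114*A^6 + 63*A^2 + 6*A^-2
  A^4 * (66*d + 52*d^3 + 2*d^5) = -2*A^14 - 62*A^10 - 242*A^6 - 242*A^2 - 62*A^-2 - 2*A^-6
  A^2 * (45 + 124*d^2 + 41*d^4) = 41*A^10 + 288*A^6 + 539*A^2 + 288*A^-2 + 41*A^-6
  A^0 * (118*d + 113*d^3 + 21*d^5) = -21*A^10 - 218*A^6 - 667*A^2 - 667*A^-2 - 218*A^-6 - 21*A^-10
  A^-2 * (20 + 120*d^2 + 63*d^4 + 7*d^6) = 7*A^10 + 105*A^6 + 477*A^2 + 778*A^-2 + 477*A^-6 + 105*A^-10 + 7*A^-14
  A^-4 * (30*d + 68*d^3 + 21*d^5 + d^7) = -A^10 - 28*A^6 - 194*A^2 - 479*A^-2 - 479*A^-6 - 194*A^-10 - 28*A^-14 - A^-18
  A^-6 * (20*d^2 + 22*d^4 + 3*d^6) = 3*A^6 + 40*A^2 + 153*A^-2 + 232*A^-6 + 153*A^-10 + 40*A^-14 + 3*A^-18
  A^-8 * (7*d^3 + 3*d^5) = -3*A^2 - 22*A^-2 - 51*A^-6 - 51*A^-10 - 22*A^-14 - 3*A^-18
  A^-10 * (d^4) = A^-2 + 4*A^-6 + 6*A^-10 + 4*A^-14 + A^-18
Summing the groups: <K> = A^18 - 2*A^14 + 3*A^10 - 4*A^6 + 4*A^2 - 4*A^-2 + 4*A^-6 - 2*A^-10 + A^-14
Normalise by the writhe: (-A^3)^(-w) = (-A^3)^(2) = A^6, so f(A) = A^6 * <K> = A^24 - 2*A^20 + 3*A^16 - 4*A^12 + 4*A^8 - 4*A^4 + 4 - 2*A^-4 + A^-8.
Substitute A = t^(-1/4), i.e. A^e → t^(-e/4): V(t) = t^2 - 2*t + 4 - 4*t^-1 + 4*t^-2 - 4*t^-3 + 3*t^-4 - 2*t^-5 + t^-6

Answer: t^2 - 2*t + 4 - 4*t^-1 + 4*t^-2 - 4*t^-3 + 3*t^-4 - 2*t^-5 + t^-6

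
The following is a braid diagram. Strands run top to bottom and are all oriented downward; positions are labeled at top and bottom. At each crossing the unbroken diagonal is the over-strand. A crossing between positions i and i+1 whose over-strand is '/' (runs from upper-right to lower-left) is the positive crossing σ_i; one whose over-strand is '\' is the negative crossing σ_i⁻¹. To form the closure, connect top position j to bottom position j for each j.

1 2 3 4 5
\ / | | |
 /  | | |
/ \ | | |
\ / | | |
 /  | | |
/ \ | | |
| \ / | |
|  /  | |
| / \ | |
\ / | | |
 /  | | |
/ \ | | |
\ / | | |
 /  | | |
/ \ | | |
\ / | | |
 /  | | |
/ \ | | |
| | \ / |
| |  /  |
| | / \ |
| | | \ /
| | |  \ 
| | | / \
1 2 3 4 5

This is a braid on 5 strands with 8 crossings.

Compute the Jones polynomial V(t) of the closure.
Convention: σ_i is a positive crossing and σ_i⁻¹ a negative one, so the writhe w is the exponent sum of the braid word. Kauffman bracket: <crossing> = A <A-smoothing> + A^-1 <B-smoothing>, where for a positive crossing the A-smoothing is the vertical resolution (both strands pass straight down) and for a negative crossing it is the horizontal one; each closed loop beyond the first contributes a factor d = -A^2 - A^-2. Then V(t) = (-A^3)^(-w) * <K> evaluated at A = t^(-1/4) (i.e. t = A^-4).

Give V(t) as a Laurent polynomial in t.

-t^7 + t^6 - t^5 + t^4 + t^2

Derivation:
Reading the diagram top to bottom ('/'-over between positions i,i+1 = s_i, '\'-over = s_i^-1): braid word = s1 s1 s2 s1 s1 s1 s3 s4^-1.
The presented braid s1 s1 s2 s1 s1 s1 s3 s4^-1 on 5 strands reduces by inverse Markov moves (closure unchanged at each step):
  Destabilize: the word has the form β·s4^-1 where s4^-1 occurs only as the final letter (β ∈ B_4); drop it and the last strand → 4 strands.
  Destabilize: the word has the form β·s3 where s3 occurs only as the final letter (β ∈ B_3); drop it and the last strand → 3 strands.
Reduced to β = s1 s1 s2 s1 s1 s1 on 3 strands, 6 crossings.
Compute on β:
Braid: s1 s1 s2 s1 s1 s1 on 3 strands, 6 crossings.
Writhe w = (#positive) - (#negative) = 6 - 0 = 6.
State-sum expansion of <K>. There are 2^6 = 64 states.
For each crossing: s=0 is the vertical smoothing, s=1 horizontal. Crossing k contributes A^(sign_k * (1 - 2*s_k)); loop factor d = -A^2 - A^-2.
Tabulate the states by total A-exponent and number of loops L (A-exp: L × count):
  A^6: L=3 ×1
  A^4: L=2 ×6
  A^2: L=1 ×5, L=3 ×10
  A^0: L=2 ×10, L=4 ×10
  A^-2: L=3 ×10, L=5 ×5
  A^-4: L=4 ×5, L=6 ×1
  A^-6: L=5 ×1
Each group contributes A^e * Σ count * d^(L-1):
Powers of d = -A^2 - A^-2: d^2 = A^4 + 2 + A^-4; d^3 = -A^6 - 3*A^2 - 3*A^-2 - A^-6; d^4 = A^8 + 4*A^4 + 6 + 4*A^-4 + A^-8; d^5 = -A^10 - 5*A^6 - 10*A^2 - 10*A^-2 - 5*A^-6 - A^-10.
  A^6 * (d^2) = A^10 + 2*A^6 + A^2
  A^4 * (6*d) = -6*A^6 - 6*A^2
  A^2 * (5 + 10*d^2) = 10*A^6 + 25*A^2 + 10*A^-2
  A^0 * (10*d + 10*d^3) = -10*A^6 - 40*A^2 - 40*A^-2 - 10*A^-6
  A^-2 * (10*d^2 + 5*d^4) = 5*A^6 + 30*A^2 + 50*A^-2 + 30*A^-6 + 5*A^-10
  A^-4 * (5*d^3 + d^5) = -A^6 - 10*A^2 - 25*A^-2 - 25*A^-6 - 10*A^-10 - A^-14
  A^-6 * (d^4) = A^2 + 4*A^-2 + 6*A^-6 + 4*A^-10 + A^-14
Summing the groups: <K> = A^10 + A^2 - A^-2 + A^-6 - A^-10
Normalise by the writhe: (-A^3)^(-w) = (-A^3)^(-6) = A^-18, so f(A) = A^-18 * <K> = A^-8 + A^-16 - A^-20 + A^-24 - A^-28.
Substitute A = t^(-1/4), i.e. A^e → t^(-e/4): V(t) = -t^7 + t^6 - t^5 + t^4 + t^2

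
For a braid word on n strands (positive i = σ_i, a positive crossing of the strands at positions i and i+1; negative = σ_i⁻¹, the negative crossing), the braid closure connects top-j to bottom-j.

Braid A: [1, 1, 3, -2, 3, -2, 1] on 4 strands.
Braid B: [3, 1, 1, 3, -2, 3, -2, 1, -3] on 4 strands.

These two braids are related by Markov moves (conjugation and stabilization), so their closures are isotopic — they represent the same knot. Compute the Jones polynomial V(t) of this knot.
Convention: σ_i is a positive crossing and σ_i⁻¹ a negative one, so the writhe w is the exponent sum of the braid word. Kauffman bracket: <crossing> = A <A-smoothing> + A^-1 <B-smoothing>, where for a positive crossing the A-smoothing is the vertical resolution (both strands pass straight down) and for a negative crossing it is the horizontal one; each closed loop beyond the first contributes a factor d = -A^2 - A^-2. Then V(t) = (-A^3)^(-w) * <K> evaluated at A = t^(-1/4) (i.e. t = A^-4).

Markov-equivalent braids have isotopic closures, hence identical knot invariants. Strip the Markov moves from each word to reach a common short braid β, then compute V(t) once on β.
Braid A: s1 s1 s3 s2^-1 s3 s2^-1 s1 on 4 strands has no conjugating prefix/suffix or stabilization to strip; take β = s1 s1 s3 s2^-1 s3 s2^-1 s1.
Braid B: s3 s1 s1 s3 s2^-1 s3 s2^-1 s1 s3^-1 on 4 strands reduces by inverse Markov moves (closure unchanged at each step):
  Deconjugate: the word is γ·β·γ⁻¹ with γ = s3 (prefix) and γ⁻¹ = s3^-1 (suffix); strip both.
Reduced to β = s1 s1 s3 s2^-1 s3 s2^-1 s1 on 4 strands, 7 crossings.
Both give the same β = s1 s1 s3 s2^-1 s3 s2^-1 s1 on 4 strands, so one state sum suffices:
Braid: s1 s1 s3 s2^-1 s3 s2^-1 s1 on 4 strands, 7 crossings.
Writhe w = (#positive) - (#negative) = 5 - 2 = 3.
Computing the Kauffman bracket via state sum. There are 2^7 = 128 states.
For each crossing: s=0 is the vertical smoothing, s=1 horizontal. Crossing k contributes A^(sign_k * (1 - 2*s_k)); loop factor d = -A^2 - A^-2.
Tabulate the states by total A-exponent and number of loops L (A-exp: L × count):
  A^7: L=4 ×1
  A^5: L=3 ×7
  A^3: L=2 ×17, L=4 ×4
  A^1: L=1 ×15, L=3 ×19, L=5 ×1
  A^-1: L=2 ×27, L=4 ×8
  A^-3: L=3 ×20, L=5 ×1
  A^-5: L=4 ×7
  A^-7: L=5 ×1
Each group contributes A^e * Σ count * d^(L-1):
Powers of d = -A^2 - A^-2: d^2 = A^4 + 2 + A^-4; d^3 = -A^6 - 3*A^2 - 3*A^-2 - A^-6; d^4 = A^8 + 4*A^4 + 6 + 4*A^-4 + A^-8.
  A^7 * (d^3) = -A^13 - 3*A^9 - 3*A^5 - A
  A^5 * (7*d^2) = 7*A^9 + 14*A^5 + 7*A
  A^3 * (17*d + 4*d^3) = -4*A^9 - 29*A^5 - 29*A - 4*A^-3
  A^1 * (15 + 19*d^2 + d^4) = A^9 + 23*A^5 + 59*A + 23*A^-3 + A^-7
  A^-1 * (27*d + 8*d^3) = -8*A^5 - 51*A - 51*A^-3 - 8*A^-7
  A^-3 * (20*d^2 + d^4) = A^5 + 24*A + 46*A^-3 + 24*A^-7 + A^-11
  A^-5 * (7*d^3) = -7*A - 21*A^-3 - 21*A^-7 - 7*A^-11
  A^-7 * (d^4) = A + 4*A^-3 + 6*A^-7 + 4*A^-11 + A^-15
Summing the groups: <K> = -A^13 + A^9 - 2*A^5 + 3*A - 3*A^-3 + 2*A^-7 - 2*A^-11 + A^-15
Normalise by the writhe: (-A^3)^(-w) = (-A^3)^(-3) = -A^-9, so f(A) = -A^-9 * <K> = A^4 - 1 + 2*A^-4 - 3*A^-8 + 3*A^-12 - 2*A^-16 + 2*A^-20 - A^-24.
Substitute A = t^(-1/4), i.e. A^e → t^(-e/4): V(t) = -t^6 + 2*t^5 - 2*t^4 + 3*t^3 - 3*t^2 + 2*t - 1 + t^-1

Answer: -t^6 + 2*t^5 - 2*t^4 + 3*t^3 - 3*t^2 + 2*t - 1 + t^-1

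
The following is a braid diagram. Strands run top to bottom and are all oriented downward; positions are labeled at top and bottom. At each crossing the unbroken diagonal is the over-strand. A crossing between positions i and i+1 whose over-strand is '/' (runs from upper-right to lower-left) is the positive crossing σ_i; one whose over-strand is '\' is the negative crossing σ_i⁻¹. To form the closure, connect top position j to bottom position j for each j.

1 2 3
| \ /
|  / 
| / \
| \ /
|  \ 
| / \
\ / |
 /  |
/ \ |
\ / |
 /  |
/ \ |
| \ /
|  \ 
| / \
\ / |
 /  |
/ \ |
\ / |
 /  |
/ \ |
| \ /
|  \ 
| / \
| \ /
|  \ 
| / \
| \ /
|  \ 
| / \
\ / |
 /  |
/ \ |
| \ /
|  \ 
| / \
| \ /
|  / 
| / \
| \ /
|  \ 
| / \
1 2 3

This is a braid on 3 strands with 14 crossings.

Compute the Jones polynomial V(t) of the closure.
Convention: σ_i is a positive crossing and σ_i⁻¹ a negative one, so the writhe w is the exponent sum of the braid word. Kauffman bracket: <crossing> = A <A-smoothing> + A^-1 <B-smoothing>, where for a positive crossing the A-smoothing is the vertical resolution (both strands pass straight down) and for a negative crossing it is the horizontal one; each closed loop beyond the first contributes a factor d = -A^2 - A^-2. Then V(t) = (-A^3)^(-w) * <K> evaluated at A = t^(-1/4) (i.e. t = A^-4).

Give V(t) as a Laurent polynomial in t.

-t^5 + 3*t^4 - 6*t^3 + 9*t^2 - 11*t + 13 - 11*t^-1 + 9*t^-2 - 6*t^-3 + 3*t^-4 - t^-5

Derivation:
Reading the diagram top to bottom ('/'-over between positions i,i+1 = s_i, '\'-over = s_i^-1): braid word = s2 s2^-1 s1 s1 s2^-1 s1 s1 s2^-1 s2^-1 s2^-1 s1 s2^-1 s2 s2^-1.
The presented braid s2 s2^-1 s1 s1 s2^-1 s1 s1 s2^-1 s2^-1 s2^-1 s1 s2^-1 s2 s2^-1 on 3 strands reduces by inverse Markov moves (closure unchanged at each step):
  Deconjugate: the word is γ·β·γ⁻¹ with γ = s2 s2^-1 (prefix) and γ⁻¹ = s2 s2^-1 (suffix); strip both.
Reduced to β = s1 s1 s2^-1 s1 s1 s2^-1 s2^-1 s2^-1 s1 s2^-1 on 3 strands, 10 crossings.
Compute on β:
Braid: s1 s1 s2^-1 s1 s1 s2^-1 s2^-1 s2^-1 s1 s2^-1 on 3 strands, 10 crossings.
Writhe w = (#positive) - (#negative) = 5 - 5 = 0.
Enumerate smoothing states for the bracket polynomial. There are 2^10 = 1024 states.
Smooth each crossing (0=||, 1=⌣⌢); contribution A^(Σ sign_k(1-2s_k)) * d^(L-1).
Tabulate the states by total A-exponent and number of loops L (A-exp: L × count):
  A^10: L=6 ×1
  A^8: L=5 ×10
  A^6: L=4 ×43, L=6 ×2
  A^4: L=3 ×98, L=5 ×22
  A^2: L=2 ×121, L=4 ×83, L=6 ×6
  A^0: L=1 ×73, L=3 ×140, L=5 ×38, L=7 ×1
  A^-2: L=2 ×121, L=4 ×79, L=6 ×10
  A^-4: L=3 ×95, L=5 ×24, L=7 ×1
  A^-6: L=4 ×42, L=6 ×3
  A^-8: L=5 ×10
  A^-10: L=6 ×1
Each group contributes A^e * Σ count * d^(L-1):
Powers of d = -A^2 - A^-2: d^2 = A^4 + 2 + A^-4; d^3 = -A^6 - 3*A^2 - 3*A^-2 - A^-6; d^4 = A^8 + 4*A^4 + 6 + 4*A^-4 + A^-8; d^5 = -A^10 - 5*A^6 - 10*A^2 - 10*A^-2 - 5*A^-6 - A^-10; d^6 = A^12 + 6*A^8 + 15*A^4 + 20 + 15*A^-4 + 6*A^-8 + A^-12.
  A^10 * (d^5) = -A^20 - 5*A^16 - 10*A^12 - 10*A^8 - 5*A^4 - 1
  A^8 * (10*d^4) = 10*A^16 + 40*A^12 + 60*A^8 + 40*A^4 + 10
  A^6 * (43*d^3 + 2*d^5) = -2*A^16 - 53*A^12 - 149*A^8 - 149*A^4 - 53 - 2*A^-4
  A^4 * (98*d^2 + 22*d^4) = 22*A^12 + 186*A^8 + 328*A^4 + 186 + 22*A^-4
  A^2 * (121*d + 83*d^3 + 6*d^5) = -6*A^12 - 113*A^8 - 430*A^4 - 430 - 113*A^-4 - 6*A^-8
  A^0 * (73 + 140*d^2 + 38*d^4 + d^6) = A^12 + 44*A^8 + 307*A^4 + 601 + 307*A^-4 + 44*A^-8 + A^-12
  A^-2 * (121*d + 79*d^3 + 10*d^5) = -10*A^8 - 129*A^4 - 458 - 458*A^-4 - 129*A^-8 - 10*A^-12
  A^-4 * (95*d^2 + 24*d^4 + d^6) = A^8 + 30*A^4 + 206 + 354*A^-4 + 206*A^-8 + 30*A^-12 + A^-16
  A^-6 * (42*d^3 + 3*d^5) = -3*A^4 - 57 - 156*A^-4 - 156*A^-8 - 57*A^-12 - 3*A^-16
  A^-8 * (10*d^4) = 10 + 40*A^-4 + 60*A^-8 + 40*A^-12 + 10*A^-16
  A^-10 * (d^5) = -1 - 5*A^-4 - 10*A^-8 - 10*A^-12 - 5*A^-16 - A^-20
Summing the groups: <K> = -A^20 + 3*A^16 - 6*A^12 + 9*A^8 - 11*A^4 + 13 - 11*A^-4 + 9*A^-8 - 6*A^-12 + 3*A^-16 - A^-20
Normalise by the writhe: (-A^3)^(-w) = (-A^3)^(0) = 1, so f(A) = 1 * <K> = -A^20 + 3*A^16 - 6*A^12 + 9*A^8 - 11*A^4 + 13 - 11*A^-4 + 9*A^-8 - 6*A^-12 + 3*A^-16 - A^-20.
Substitute A = t^(-1/4), i.e. A^e → t^(-e/4): V(t) = -t^5 + 3*t^4 - 6*t^3 + 9*t^2 - 11*t + 13 - 11*t^-1 + 9*t^-2 - 6*t^-3 + 3*t^-4 - t^-5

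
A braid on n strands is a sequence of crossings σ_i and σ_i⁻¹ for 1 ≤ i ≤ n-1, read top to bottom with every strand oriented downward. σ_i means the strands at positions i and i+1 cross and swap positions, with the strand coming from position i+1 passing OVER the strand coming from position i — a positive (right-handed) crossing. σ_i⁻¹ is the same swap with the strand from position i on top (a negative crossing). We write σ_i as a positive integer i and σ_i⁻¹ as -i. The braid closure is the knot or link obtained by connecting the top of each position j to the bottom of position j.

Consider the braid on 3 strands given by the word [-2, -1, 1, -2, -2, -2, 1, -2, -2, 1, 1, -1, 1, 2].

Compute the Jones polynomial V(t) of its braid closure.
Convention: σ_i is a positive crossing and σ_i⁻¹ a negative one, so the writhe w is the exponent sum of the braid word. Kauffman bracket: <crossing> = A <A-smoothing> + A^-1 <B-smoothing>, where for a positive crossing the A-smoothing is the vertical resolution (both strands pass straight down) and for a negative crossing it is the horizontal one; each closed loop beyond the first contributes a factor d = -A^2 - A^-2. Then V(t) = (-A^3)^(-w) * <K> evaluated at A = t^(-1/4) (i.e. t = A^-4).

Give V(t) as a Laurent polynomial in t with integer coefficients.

The presented braid s2^-1 s1^-1 s1 s2^-1 s2^-1 s2^-1 s1 s2^-1 s2^-1 s1 s1 s1^-1 s1 s2 on 3 strands reduces by inverse Markov moves (closure unchanged at each step):
  Deconjugate: the word is γ·β·γ⁻¹ with γ = s2^-1 (prefix) and γ⁻¹ = s2 (suffix); strip both.
  Deconjugate: the word is γ·β·γ⁻¹ with γ = s1^-1 s1 (prefix) and γ⁻¹ = s1^-1 s1 (suffix); strip both.
Reduced to β = s2^-1 s2^-1 s2^-1 s1 s2^-1 s2^-1 s1 s1 on 3 strands, 8 crossings.
Compute on β:
Braid: s2^-1 s2^-1 s2^-1 s1 s2^-1 s2^-1 s1 s1 on 3 strands, 8 crossings.
Writhe w = (#positive) - (#negative) = 3 - 5 = -2.
Computing the Kauffman bracket via state sum. There are 2^8 = 256 states.
Smooth each crossing (0=||, 1=⌣⌢); contribution A^(Σ sign_k(1-2s_k)) * d^(L-1).
Tabulate the states by total A-exponent and number of loops L (A-exp: L × count):
  A^8: L=6 ×1
  A^6: L=5 ×8
  A^4: L=4 ×27, L=6 ×1
  A^2: L=3 ×50, L=5 ×6
  A^0: L=2 ×53, L=4 ×17
  A^-2: L=1 ×27, L=3 ×28, L=5 ×1
  A^-4: L=2 ×24, L=4 ×4
  A^-6: L=3 ×8
  A^-8: L=4 ×1
Each group contributes A^e * Σ count * d^(L-1):
Powers of d = -A^2 - A^-2: d^2 = A^4 + 2 + A^-4; d^3 = -A^6 - 3*A^2 - 3*A^-2 - A^-6; d^4 = A^8 + 4*A^4 + 6 + 4*A^-4 + A^-8; d^5 = -A^10 - 5*A^6 - 10*A^2 - 10*A^-2 - 5*A^-6 - A^-10.
  A^8 * (d^5) = -A^18 - 5*A^14 - 10*A^10 - 10*A^6 - 5*A^2 - A^-2
  A^6 * (8*d^4) = 8*A^14 + 32*A^10 + 48*A^6 + 32*A^2 + 8*A^-2
  A^4 * (27*d^3 + d^5) = -A^14 - 32*A^10 - 91*A^6 - 91*A^2 - 32*A^-2 - A^-6
  A^2 * (50*d^2 + 6*d^4) = 6*A^10 + 74*A^6 + 136*A^2 + 74*A^-2 + 6*A^-6
  A^0 * (53*d + 17*d^3) = -17*A^6 - 104*A^2 - 104*A^-2 - 17*A^-6
  A^-2 * (27 + 28*d^2 + d^4) = A^6 + 32*A^2 + 89*A^-2 + 32*A^-6 + A^-10
  A^-4 * (24*d + 4*d^3) = -4*A^2 - 36*A^-2 - 36*A^-6 - 4*A^-10
  A^-6 * (8*d^2) = 8*A^-2 + 16*A^-6 + 8*A^-10
  A^-8 * (d^3) = -A^-2 - 3*A^-6 - 3*A^-10 - A^-14
Summing the groups: <K> = -A^18 + 2*A^14 - 4*A^10 + 5*A^6 - 4*A^2 + 5*A^-2 - 3*A^-6 + 2*A^-10 - A^-14
Normalise by the writhe: (-A^3)^(-w) = (-A^3)^(2) = A^6, so f(A) = A^6 * <K> = -A^24 + 2*A^20 - 4*A^16 + 5*A^12 - 4*A^8 + 5*A^4 - 3 + 2*A^-4 - A^-8.
Substitute A = t^(-1/4), i.e. A^e → t^(-e/4): V(t) = -t^2 + 2*t - 3 + 5*t^-1 - 4*t^-2 + 5*t^-3 - 4*t^-4 + 2*t^-5 - t^-6

Answer: -t^2 + 2*t - 3 + 5*t^-1 - 4*t^-2 + 5*t^-3 - 4*t^-4 + 2*t^-5 - t^-6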